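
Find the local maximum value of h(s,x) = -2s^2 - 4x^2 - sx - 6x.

72/31

∂h/∂s = -4s - x = 0 and ∂h/∂x = -s - 8x - 6 = 0, so (s, x) = (6/31, -24/31).
The Hessian has h_{ss} = -4, h_{xx} = -8, h_{sx} = -1, giving D = 31 > 0 with h_{ss} < 0, so the point is a local maximum.
h(6/31, -24/31) = 72/31.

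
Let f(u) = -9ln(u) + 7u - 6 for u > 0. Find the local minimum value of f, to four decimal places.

f'(u) = -9/u + 7 = 0 gives u = 9/7.
f''(u) = 9/u², which is positive for u > 0, so this is a local minimum.
f(9/7) = -9·ln(9/7) + 9 - 6 ≈ 0.7382.

0.7382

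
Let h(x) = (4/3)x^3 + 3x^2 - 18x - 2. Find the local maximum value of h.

43

h'(x) = 4x^2 + 6x - 18 = 0 at x = -3, 3/2.
Since h''(x) = 8x + 6, we get h''(-3) = -18 < 0 ⇒ local maximum; h''(3/2) = 18 > 0 ⇒ local minimum.
So the local maximum value is h(-3) = 43.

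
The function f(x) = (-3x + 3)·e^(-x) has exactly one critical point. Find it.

2

Differentiating with the product rule gives f'(x) = (3x - 6)·e^(-x). Since e^(-x) > 0, the only critical point is x = 2.
f''(2) has the same sign as 3 > 0, so this is a local minimum.
f(2) = (-3)·e^(-2) ≈ -0.4060.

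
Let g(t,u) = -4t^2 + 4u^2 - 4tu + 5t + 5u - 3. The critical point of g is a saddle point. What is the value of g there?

∂g/∂t = -8t - 4u + 5 = 0 and ∂g/∂u = -4t + 8u + 5 = 0, so (t, u) = (3/4, -1/4).
The Hessian has g_{tt} = -8, g_{uu} = 8, g_{tu} = -4, giving D = -80 < 0, so the point is a saddle point.
g(3/4, -1/4) = -7/4.

-7/4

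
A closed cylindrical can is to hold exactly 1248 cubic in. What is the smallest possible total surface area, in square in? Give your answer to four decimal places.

With radius r and height h, πr²h = 1248 so h = 1248/(πr²), and S(r) = 2πr² + 2πrh = 2πr² + 2·1248/r.
S'(r) = 4πr − 2·1248/r² = 0 ⇒ r³ = 1248/(2π), so r ≈ 5.8346 and h = 2r ≈ 11.6692.
S''(r) = 4π + 4·1248/r³ > 0, so this is the minimum; S ≈ 641.6885.

641.6885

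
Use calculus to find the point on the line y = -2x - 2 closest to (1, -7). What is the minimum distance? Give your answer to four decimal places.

1.3416

Minimize D(x)^2 = (x - 1)^2 + (-2x + 5)^2.
d/dx[D^2] = 2(x - 1) + 2·(-2)·(-2x + 5) = 0 ⇒ x = 11/5.
Then y = -32/5 and the distance is √(9/5) ≈ 1.3416.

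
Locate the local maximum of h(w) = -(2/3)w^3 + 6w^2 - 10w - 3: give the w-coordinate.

5

Critical points: h'(w) = -2w^2 + 12w - 10 vanishes at w = 1, 5.
Since h''(w) = -4w + 12, we get h''(1) = 8 > 0 ⇒ local minimum; h''(5) = -8 < 0 ⇒ local maximum.
Thus h has its local maximum at w = 5, with value 41/3.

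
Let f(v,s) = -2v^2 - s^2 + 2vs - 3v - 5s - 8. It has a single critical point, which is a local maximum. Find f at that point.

57/4

∂f/∂v = -4v + 2s - 3 = 0 and ∂f/∂s = 2v - 2s - 5 = 0, so (v, s) = (-4, -13/2).
The Hessian has f_{vv} = -4, f_{ss} = -2, f_{vs} = 2, giving D = 4 > 0 with f_{vv} < 0, so the point is a local maximum.
f(-4, -13/2) = 57/4.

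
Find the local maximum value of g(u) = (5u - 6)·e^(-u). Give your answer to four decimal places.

g'(u) = 5·e^(-u) + (5u - 6)·(-1)·e^(-u) = (-5u + 11)·e^(-u). Since e^(-u) > 0, the only critical point is u = 11/5.
g''(11/5) has the same sign as -5 < 0, so this is a local maximum.
g(11/5) = (5)·e^(-11/5) ≈ 0.5540.

0.5540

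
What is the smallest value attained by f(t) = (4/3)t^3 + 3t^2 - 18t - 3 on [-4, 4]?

-75/4

f'(t) = 4t^2 + 6t - 18, which vanishes at t = -3 and t = 3/2.
Compare values at every candidate in [-4, 4]: f(-4) = 95/3,  f(-3) = 42,  f(3/2) = -75/4,  f(4) = 175/3.
Hence the absolute minimum is -75/4 at t = 3/2.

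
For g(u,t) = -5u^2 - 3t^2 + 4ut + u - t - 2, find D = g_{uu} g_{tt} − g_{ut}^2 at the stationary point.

∂g/∂u = -10u + 4t + 1 = 0 and ∂g/∂t = 4u - 6t - 1 = 0, so (u, t) = (1/22, -3/22).
The Hessian has g_{uu} = -10, g_{tt} = -6, g_{ut} = 4, giving D = 44 > 0 with g_{uu} < 0, so the point is a local maximum.
D = (-10)·(-6) − (4)^2 = 44.

44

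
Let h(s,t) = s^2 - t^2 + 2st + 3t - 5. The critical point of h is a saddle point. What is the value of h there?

∂h/∂s = 2s + 2t = 0 and ∂h/∂t = 2s - 2t + 3 = 0, so (s, t) = (-3/4, 3/4).
The Hessian has h_{ss} = 2, h_{tt} = -2, h_{st} = 2, giving D = -8 < 0, so the point is a saddle point.
h(-3/4, 3/4) = -31/8.

-31/8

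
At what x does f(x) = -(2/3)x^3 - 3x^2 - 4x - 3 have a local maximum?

-1

Critical points: f'(x) = -2x^2 - 6x - 4 vanishes at x = -2, -1.
Since f''(x) = -4x - 6, we get f''(-2) = 2 > 0 ⇒ local minimum; f''(-1) = -2 < 0 ⇒ local maximum.
Thus f has its local maximum at x = -1, with value -4/3.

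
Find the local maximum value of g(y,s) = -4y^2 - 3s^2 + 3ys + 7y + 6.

∂g/∂y = -8y + 3s + 7 = 0 and ∂g/∂s = 3y - 6s = 0, so (y, s) = (14/13, 7/13).
The Hessian has g_{yy} = -8, g_{ss} = -6, g_{ys} = 3, giving D = 39 > 0 with g_{yy} < 0, so the point is a local maximum.
g(14/13, 7/13) = 127/13.

127/13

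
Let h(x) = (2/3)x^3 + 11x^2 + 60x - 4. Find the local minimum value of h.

-337/3

h'(x) = 2x^2 + 22x + 60. Setting h'(x) = 0 gives x ∈ {-6, -5}.
Since h''(x) = 4x + 22, we get h''(-6) = -2 < 0 ⇒ local maximum; h''(-5) = 2 > 0 ⇒ local minimum.
The local minimum is h(-5) = -337/3.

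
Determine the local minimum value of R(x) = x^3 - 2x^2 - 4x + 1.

-7

R'(x) = 3x^2 - 4x - 4 = 0 at x = -2/3, 2.
Since R''(x) = 6x - 4, we get R''(-2/3) = -8 < 0 ⇒ local maximum; R''(2) = 8 > 0 ⇒ local minimum.
The local minimum is R(2) = -7.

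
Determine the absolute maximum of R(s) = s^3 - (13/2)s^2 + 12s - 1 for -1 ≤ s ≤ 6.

Differentiating, R'(s) = 3s^2 - 13s + 12; which vanishes at s = 4/3 and s = 3.
Evaluating at the critical points and endpoints: R(-1) = -41/2; R(4/3) = 157/27; R(3) = 7/2; R(6) = 53.
Hence the absolute maximum is 53 at s = 6.

53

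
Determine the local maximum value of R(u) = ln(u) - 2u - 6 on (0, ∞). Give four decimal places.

R'(u) = 1/u − 2 = 0 gives u = 1/2.
R''(u) = -1/u², which is negative for u > 0, so this is a local maximum.
R(1/2) = 1·ln(1/2) - 1 - 6 ≈ -7.6931.

-7.6931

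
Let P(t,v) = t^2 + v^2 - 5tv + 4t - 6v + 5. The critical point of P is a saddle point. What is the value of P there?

37/21

∂P/∂t = 2t - 5v + 4 = 0 and ∂P/∂v = -5t + 2v - 6 = 0, so (t, v) = (-22/21, 8/21).
The Hessian has P_{tt} = 2, P_{vv} = 2, P_{tv} = -5, giving D = -21 < 0, so the point is a saddle point.
P(-22/21, 8/21) = 37/21.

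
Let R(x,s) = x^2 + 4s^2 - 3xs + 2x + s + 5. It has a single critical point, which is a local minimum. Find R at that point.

∂R/∂x = 2x - 3s + 2 = 0 and ∂R/∂s = -3x + 8s + 1 = 0, so (x, s) = (-19/7, -8/7).
The Hessian has R_{xx} = 2, R_{ss} = 8, R_{xs} = -3, giving D = 7 > 0 with R_{xx} > 0, so the point is a local minimum.
R(-19/7, -8/7) = 12/7.

12/7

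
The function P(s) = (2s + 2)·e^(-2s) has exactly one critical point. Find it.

By the product rule, P'(s) = (-4s - 2)·e^(-2s). Since e^(-2s) > 0, the only critical point is s = -1/2.
P''(-1/2) has the same sign as -4 < 0, so this is a local maximum.
P(-1/2) = (1)·e^(1) ≈ 2.7183.

-1/2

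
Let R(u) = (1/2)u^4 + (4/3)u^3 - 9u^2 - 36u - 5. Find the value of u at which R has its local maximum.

R'(u) = 2u^3 + 4u^2 - 18u - 36 = 0 at u = -3, -2, 3.
Since R''(u) = 6u^2 + 8u - 18, we get R''(-3) = 12 > 0 ⇒ local minimum; R''(-2) = -10 < 0 ⇒ local maximum; R''(3) = 60 > 0 ⇒ local minimum.
Thus R has its local maximum at u = -2, with value 85/3.

-2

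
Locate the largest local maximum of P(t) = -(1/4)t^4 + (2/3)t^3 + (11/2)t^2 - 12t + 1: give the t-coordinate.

-3

P'(t) = -t^3 + 2t^2 + 11t - 12 = 0 at t = -3, 1, 4.
Second-derivative test with P''(t) = -3t^2 + 4t + 11: P''(-3) = -28 < 0 ⇒ local maximum; P''(1) = 12 > 0 ⇒ local minimum; P''(4) = -21 < 0 ⇒ local maximum.
The largest local maximum is P(-3) = 193/4.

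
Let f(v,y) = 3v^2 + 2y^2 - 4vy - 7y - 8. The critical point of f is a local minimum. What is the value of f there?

∂f/∂v = 6v - 4y = 0 and ∂f/∂y = -4v + 4y - 7 = 0, so (v, y) = (7/2, 21/4).
The Hessian has f_{vv} = 6, f_{yy} = 4, f_{vy} = -4, giving D = 8 > 0 with f_{vv} > 0, so the point is a local minimum.
f(7/2, 21/4) = -211/8.

-211/8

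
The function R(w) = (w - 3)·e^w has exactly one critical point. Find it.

Differentiating with the product rule gives R'(w) = (w - 2)·e^w. Since e^w > 0, the only critical point is w = 2.
R''(2) has the same sign as 1 > 0, so this is a local minimum.
R(2) = (-1)·e^(2) ≈ -7.3891.

2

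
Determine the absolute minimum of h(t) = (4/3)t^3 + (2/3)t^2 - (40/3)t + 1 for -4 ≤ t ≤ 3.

-61/3

The derivative is 4t^2 + (4/3)t - 40/3, which vanishes at t = -2 and t = 5/3.
Evaluating at the critical points and endpoints: h(-4) = -61/3,  h(-2) = 59/3,  h(5/3) = -1069/81,  h(3) = 3.
Hence the absolute minimum is -61/3 at t = -4.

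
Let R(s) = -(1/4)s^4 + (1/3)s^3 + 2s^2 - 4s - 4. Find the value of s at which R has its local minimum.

Critical points: R'(s) = -s^3 + s^2 + 4s - 4 vanishes at s = -2, 1, 2.
R''(s) = -3s^2 + 2s + 4. R''(-2) = -12 < 0 ⇒ local maximum; R''(1) = 3 > 0 ⇒ local minimum; R''(2) = -4 < 0 ⇒ local maximum.
Thus R has its local minimum at s = 1, with value -71/12.

1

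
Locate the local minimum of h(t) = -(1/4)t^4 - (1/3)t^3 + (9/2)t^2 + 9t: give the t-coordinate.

-1

h'(t) = -t^3 - t^2 + 9t + 9. Setting h'(t) = 0 gives t ∈ {-3, -1, 3}.
Since h''(t) = -3t^2 - 2t + 9, we get h''(-3) = -12 < 0 ⇒ local maximum; h''(-1) = 8 > 0 ⇒ local minimum; h''(3) = -24 < 0 ⇒ local maximum.
The local minimum is h(-1) = -53/12.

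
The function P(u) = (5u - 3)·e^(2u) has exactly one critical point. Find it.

Differentiating with the product rule gives P'(u) = (10u - 1)·e^(2u). Since e^(2u) > 0, the only critical point is u = 1/10.
P''(1/10) has the same sign as 10 > 0, so this is a local minimum.
P(1/10) = (-5/2)·e^(1/5) ≈ -3.0535.

1/10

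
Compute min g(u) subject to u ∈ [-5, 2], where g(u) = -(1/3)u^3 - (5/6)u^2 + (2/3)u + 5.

1/3

g'(u) = -u^2 - (5/3)u + 2/3, which vanishes at u = -2 and u = 1/3.
Compare values at every candidate in [-5, 2]: g(-5) = 45/2,  g(-2) = 3,  g(1/3) = 829/162,  g(2) = 1/3.
Hence the absolute minimum is 1/3 at u = 2.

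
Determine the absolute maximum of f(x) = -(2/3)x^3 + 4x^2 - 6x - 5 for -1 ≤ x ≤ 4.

f'(x) = -2x^2 + 8x - 6, which vanishes at x = 1 and x = 3.
Evaluating at the critical points and endpoints: f(-1) = 17/3; f(1) = -23/3; f(3) = -5; f(4) = -23/3.
The maximum over the interval is 17/3, attained at x = -1.

17/3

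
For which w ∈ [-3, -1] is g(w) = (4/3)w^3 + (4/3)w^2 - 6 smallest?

g'(w) = 4w^2 + (8/3)w, which has no zeros in [-3, -1].
Evaluating at the critical points and endpoints: g(-3) = -30,  g(-1) = -6.
The minimum over the interval is -30, attained at w = -3.

-3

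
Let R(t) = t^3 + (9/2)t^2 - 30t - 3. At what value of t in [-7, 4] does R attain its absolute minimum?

2

R'(t) = 3t^2 + 9t - 30, which vanishes at t = -5 and t = 2.
Compare values at every candidate in [-7, 4]: R(-7) = 169/2,  R(-5) = 269/2,  R(2) = -37,  R(4) = 13.
The minimum over the interval is -37, attained at t = 2.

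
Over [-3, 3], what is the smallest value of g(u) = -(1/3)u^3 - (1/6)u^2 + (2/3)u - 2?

The derivative is -u^2 - (1/3)u + 2/3, which vanishes at u = -1 and u = 2/3.
Compare values at every candidate in [-3, 3]: g(-3) = 7/2,  g(-1) = -5/2,  g(2/3) = -140/81,  g(3) = -21/2.
So the minimum is g(3) = -21/2.

-21/2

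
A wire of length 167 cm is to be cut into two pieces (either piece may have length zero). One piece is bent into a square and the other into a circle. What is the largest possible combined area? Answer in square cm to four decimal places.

Let x be the length used for the square. Square side x/4; circle radius (167−x)/(2π).
A(x) = (x/4)² + π·((167−x)/(2π))² = x²/16 + (167−x)²/(4π) for 0 ≤ x ≤ 167. A'(x) = x/8 − (167−x)/(2π) = 0 gives x = 4·167/(π+4) ≈ 93.5366.
A'' > 0, so the interior critical point is a minimum; the maximum is at an endpoint. A(0) = 2219.3361 and A(167) = 1743.0625, so the largest area is 2219.3361.

2219.3361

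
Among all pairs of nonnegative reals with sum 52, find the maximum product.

With x + y = 52, the product is P(x) = x(52 − x).
P'(x) = 52 − 2x = 0 gives x = 26; P'' = −2 < 0, so this is the maximum.
P = 26·26 = 676.

676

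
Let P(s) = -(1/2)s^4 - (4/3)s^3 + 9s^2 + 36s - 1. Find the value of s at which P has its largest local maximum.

P'(s) = -2s^3 - 4s^2 + 18s + 36. Setting P'(s) = 0 gives s ∈ {-3, -2, 3}.
Since P''(s) = -6s^2 - 8s + 18, we get P''(-3) = -12 < 0 ⇒ local maximum; P''(-2) = 10 > 0 ⇒ local minimum; P''(3) = -60 < 0 ⇒ local maximum.
So the largest local maximum value is P(3) = 223/2.

3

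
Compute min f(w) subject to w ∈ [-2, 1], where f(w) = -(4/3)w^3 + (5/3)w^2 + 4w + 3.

Differentiating, f'(w) = -4w^2 + (10/3)w + 4; whose only zero in [-2, 1] is w = -2/3.
Compare values at every candidate in [-2, 1]: f(-2) = 37/3,  f(-2/3) = 119/81,  f(1) = 22/3.
Hence the absolute minimum is 119/81 at w = -2/3.

119/81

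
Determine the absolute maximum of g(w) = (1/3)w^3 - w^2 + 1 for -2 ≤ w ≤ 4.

19/3

Differentiating, g'(w) = w^2 - 2w; which vanishes at w = 0 and w = 2.
Compare values at every candidate in [-2, 4]: g(-2) = -17/3; g(0) = 1; g(2) = -1/3; g(4) = 19/3.
The maximum over the interval is 19/3, attained at w = 4.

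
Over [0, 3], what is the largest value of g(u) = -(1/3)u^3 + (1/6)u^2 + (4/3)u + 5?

g'(u) = -u^2 + (1/3)u + 4/3, whose only zero in [0, 3] is u = 4/3.
Candidates: g(0) = 5, g(4/3) = 509/81, g(3) = 3/2.
The maximum over the interval is 509/81, attained at u = 4/3.

509/81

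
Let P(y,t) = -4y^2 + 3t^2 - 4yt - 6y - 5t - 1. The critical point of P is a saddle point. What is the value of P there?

∂P/∂y = -8y - 4t - 6 = 0 and ∂P/∂t = -4y + 6t - 5 = 0, so (y, t) = (-7/8, 1/4).
The Hessian has P_{yy} = -8, P_{tt} = 6, P_{yt} = -4, giving D = -64 < 0, so the point is a saddle point.
P(-7/8, 1/4) = 1.

1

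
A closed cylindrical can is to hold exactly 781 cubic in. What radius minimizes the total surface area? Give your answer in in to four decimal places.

With radius r and height h, πr²h = 781 so h = 781/(πr²), and S(r) = 2πr² + 2πrh = 2πr² + 2·781/r.
S'(r) = 4πr − 2·781/r² = 0 ⇒ r³ = 781/(2π), so r ≈ 4.9906 and h = 2r ≈ 9.9813.
S''(r) = 4π + 4·781/r³ > 0, so this is the minimum; S ≈ 469.4780.

4.9906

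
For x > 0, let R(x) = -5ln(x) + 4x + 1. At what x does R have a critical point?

5/4

R'(x) = -5/x + 4 = 0 gives x = 5/4.
R''(x) = 5/x², which is positive for x > 0, so this is a local minimum.
R(5/4) = -5·ln(5/4) + 5 + 1 ≈ 4.8843.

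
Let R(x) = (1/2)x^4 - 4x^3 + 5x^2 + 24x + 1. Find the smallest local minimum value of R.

-27/2

R'(x) = 2x^3 - 12x^2 + 10x + 24 = 0 at x = -1, 3, 4.
Second-derivative test with R''(x) = 6x^2 - 24x + 10: R''(-1) = 40 > 0 ⇒ local minimum; R''(3) = -8 < 0 ⇒ local maximum; R''(4) = 10 > 0 ⇒ local minimum.
The smallest local minimum is R(-1) = -27/2.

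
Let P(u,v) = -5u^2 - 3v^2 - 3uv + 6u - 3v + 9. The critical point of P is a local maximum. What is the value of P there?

∂P/∂u = -10u - 3v + 6 = 0 and ∂P/∂v = -3u - 6v - 3 = 0, so (u, v) = (15/17, -16/17).
The Hessian has P_{uu} = -10, P_{vv} = -6, P_{uv} = -3, giving D = 51 > 0 with P_{uu} < 0, so the point is a local maximum.
P(15/17, -16/17) = 222/17.

222/17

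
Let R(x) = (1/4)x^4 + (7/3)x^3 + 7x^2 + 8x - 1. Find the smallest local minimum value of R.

R'(x) = x^3 + 7x^2 + 14x + 8. Setting R'(x) = 0 gives x ∈ {-4, -2, -1}.
Since R''(x) = 3x^2 + 14x + 14, we get R''(-4) = 6 > 0 ⇒ local minimum; R''(-2) = -2 < 0 ⇒ local maximum; R''(-1) = 3 > 0 ⇒ local minimum.
So the smallest local minimum value is R(-4) = -19/3.

-19/3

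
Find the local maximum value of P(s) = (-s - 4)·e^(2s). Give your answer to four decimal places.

P'(s) = (-1)·e^(2s) + (-s - 4)·2·e^(2s) = (-2s - 9)·e^(2s). Since e^(2s) > 0, the only critical point is s = -9/2.
P''(-9/2) has the same sign as -2 < 0, so this is a local maximum.
P(-9/2) = (1/2)·e^(-9) ≈ 0.0001.

0.0001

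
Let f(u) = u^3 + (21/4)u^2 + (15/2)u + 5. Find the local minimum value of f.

Critical points: f'(u) = 3u^2 + (21/2)u + 15/2 vanishes at u = -5/2, -1.
f''(u) = 6u + 21/2. f''(-5/2) = -9/2 < 0 ⇒ local maximum; f''(-1) = 9/2 > 0 ⇒ local minimum.
The local minimum is f(-1) = 7/4.

7/4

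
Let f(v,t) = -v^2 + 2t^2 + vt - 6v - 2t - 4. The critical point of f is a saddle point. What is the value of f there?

∂f/∂v = -2v + t - 6 = 0 and ∂f/∂t = v + 4t - 2 = 0, so (v, t) = (-22/9, 10/9).
The Hessian has f_{vv} = -2, f_{tt} = 4, f_{vt} = 1, giving D = -9 < 0, so the point is a saddle point.
f(-22/9, 10/9) = 20/9.

20/9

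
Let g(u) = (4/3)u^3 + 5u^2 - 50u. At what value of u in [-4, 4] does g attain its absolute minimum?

g'(u) = 4u^2 + 10u - 50, whose only zero in [-4, 4] is u = 5/2.
Evaluating at the critical points and endpoints: g(-4) = 584/3; g(5/2) = -875/12; g(4) = -104/3.
The minimum over the interval is -875/12, attained at u = 5/2.

5/2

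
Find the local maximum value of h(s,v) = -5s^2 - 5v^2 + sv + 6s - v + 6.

773/99

∂h/∂s = -10s + v + 6 = 0 and ∂h/∂v = s - 10v - 1 = 0, so (s, v) = (59/99, -4/99).
The Hessian has h_{ss} = -10, h_{vv} = -10, h_{sv} = 1, giving D = 99 > 0 with h_{ss} < 0, so the point is a local maximum.
h(59/99, -4/99) = 773/99.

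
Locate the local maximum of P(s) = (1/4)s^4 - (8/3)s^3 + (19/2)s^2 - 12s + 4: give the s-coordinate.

3

P'(s) = s^3 - 8s^2 + 19s - 12. Setting P'(s) = 0 gives s ∈ {1, 3, 4}.
Since P''(s) = 3s^2 - 16s + 19, we get P''(1) = 6 > 0 ⇒ local minimum; P''(3) = -2 < 0 ⇒ local maximum; P''(4) = 3 > 0 ⇒ local minimum.
So the local maximum value is P(3) = 7/4.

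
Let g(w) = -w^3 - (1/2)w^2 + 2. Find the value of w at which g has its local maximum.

Critical points: g'(w) = -3w^2 - w vanishes at w = -1/3, 0.
Second-derivative test with g''(w) = -6w - 1: g''(-1/3) = 1 > 0 ⇒ local minimum; g''(0) = -1 < 0 ⇒ local maximum.
The local maximum is g(0) = 2.

0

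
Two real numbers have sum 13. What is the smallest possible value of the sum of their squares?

With a + b = 13, a^2 + b^2 = a^2 + (13 − a)^2.
The derivative 2a − 2(13 − a) = 4a − 26 vanishes at a = 13/2; second derivative 4 > 0, a minimum.
The minimum is 2·(13/2)^2 = 169/2.

169/2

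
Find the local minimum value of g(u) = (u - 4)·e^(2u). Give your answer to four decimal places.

-548.3166

Differentiating with the product rule gives g'(u) = (2u - 7)·e^(2u). Since e^(2u) > 0, the only critical point is u = 7/2.
g''(7/2) has the same sign as 2 > 0, so this is a local minimum.
g(7/2) = (-1/2)·e^(7) ≈ -548.3166.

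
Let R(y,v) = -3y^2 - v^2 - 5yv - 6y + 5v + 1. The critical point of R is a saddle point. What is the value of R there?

-248/13

∂R/∂y = -6y - 5v - 6 = 0 and ∂R/∂v = -5y - 2v + 5 = 0, so (y, v) = (37/13, -60/13).
The Hessian has R_{yy} = -6, R_{vv} = -2, R_{yv} = -5, giving D = -13 < 0, so the point is a saddle point.
R(37/13, -60/13) = -248/13.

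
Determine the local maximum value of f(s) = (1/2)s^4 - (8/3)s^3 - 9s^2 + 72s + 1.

f'(s) = 2s^3 - 8s^2 - 18s + 72. Setting f'(s) = 0 gives s ∈ {-3, 3, 4}.
f''(s) = 6s^2 - 16s - 18. f''(-3) = 84 > 0 ⇒ local minimum; f''(3) = -12 < 0 ⇒ local maximum; f''(4) = 14 > 0 ⇒ local minimum.
Thus f has its local maximum at s = 3, with value 209/2.

209/2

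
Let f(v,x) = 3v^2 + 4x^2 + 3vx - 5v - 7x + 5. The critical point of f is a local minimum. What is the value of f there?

∂f/∂v = 6v + 3x - 5 = 0 and ∂f/∂x = 3v + 8x - 7 = 0, so (v, x) = (19/39, 9/13).
The Hessian has f_{vv} = 6, f_{xx} = 8, f_{vx} = 3, giving D = 39 > 0 with f_{vv} > 0, so the point is a local minimum.
f(19/39, 9/13) = 53/39.

53/39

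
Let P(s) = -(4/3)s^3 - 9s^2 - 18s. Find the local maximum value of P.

45/4

P'(s) = -4s^2 - 18s - 18. Setting P'(s) = 0 gives s ∈ {-3, -3/2}.
P''(s) = -8s - 18. P''(-3) = 6 > 0 ⇒ local minimum; P''(-3/2) = -6 < 0 ⇒ local maximum.
The local maximum is P(-3/2) = 45/4.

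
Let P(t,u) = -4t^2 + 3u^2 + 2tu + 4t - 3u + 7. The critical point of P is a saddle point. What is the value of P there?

100/13

∂P/∂t = -8t + 2u + 4 = 0 and ∂P/∂u = 2t + 6u - 3 = 0, so (t, u) = (15/26, 4/13).
The Hessian has P_{tt} = -8, P_{uu} = 6, P_{tu} = 2, giving D = -52 < 0, so the point is a saddle point.
P(15/26, 4/13) = 100/13.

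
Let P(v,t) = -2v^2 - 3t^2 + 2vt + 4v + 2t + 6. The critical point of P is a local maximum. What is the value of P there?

∂P/∂v = -4v + 2t + 4 = 0 and ∂P/∂t = 2v - 6t + 2 = 0, so (v, t) = (7/5, 4/5).
The Hessian has P_{vv} = -4, P_{tt} = -6, P_{vt} = 2, giving D = 20 > 0 with P_{vv} < 0, so the point is a local maximum.
P(7/5, 4/5) = 48/5.

48/5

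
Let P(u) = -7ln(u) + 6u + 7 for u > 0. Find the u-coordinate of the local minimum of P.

7/6

P'(u) = -7/u + 6 = 0 gives u = 7/6.
P''(u) = 7/u², which is positive for u > 0, so this is a local minimum.
P(7/6) = -7·ln(7/6) + 7 + 7 ≈ 12.9209.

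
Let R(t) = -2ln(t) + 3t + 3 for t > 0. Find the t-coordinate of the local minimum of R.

R'(t) = -2/t + 3 = 0 gives t = 2/3.
R''(t) = 2/t², which is positive for t > 0, so this is a local minimum.
R(2/3) = -2·ln(2/3) + 2 + 3 ≈ 5.8109.

2/3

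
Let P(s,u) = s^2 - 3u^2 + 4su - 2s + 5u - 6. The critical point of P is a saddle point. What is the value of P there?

∂P/∂s = 2s + 4u - 2 = 0 and ∂P/∂u = 4s - 6u + 5 = 0, so (s, u) = (-2/7, 9/14).
The Hessian has P_{ss} = 2, P_{uu} = -6, P_{su} = 4, giving D = -28 < 0, so the point is a saddle point.
P(-2/7, 9/14) = -115/28.

-115/28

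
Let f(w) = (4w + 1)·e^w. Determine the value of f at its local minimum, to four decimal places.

By the product rule, f'(w) = (4w + 5)·e^w. Since e^w > 0, the only critical point is w = -5/4.
f''(-5/4) has the same sign as 4 > 0, so this is a local minimum.
f(-5/4) = (-4)·e^(-5/4) ≈ -1.1460.

-1.1460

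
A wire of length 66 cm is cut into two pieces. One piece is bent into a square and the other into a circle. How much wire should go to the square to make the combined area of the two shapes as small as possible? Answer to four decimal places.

36.9665

Let x be the length used for the square. Square side x/4; circle radius (66−x)/(2π).
A(x) = (x/4)² + π·((66−x)/(2π))² = x²/16 + (66−x)²/(4π) for 0 ≤ x ≤ 66. A'(x) = x/8 − (66−x)/(2π) = 0 gives x = 4·66/(π+4) ≈ 36.9665.
A'' = 1/8 + 1/(2π) > 0, so this gives the minimum combined area; x ≈ 36.9665 cm to the square.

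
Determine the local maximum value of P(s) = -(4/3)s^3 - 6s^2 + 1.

1

P'(s) = -4s^2 - 12s. Setting P'(s) = 0 gives s ∈ {-3, 0}.
Since P''(s) = -8s - 12, we get P''(-3) = 12 > 0 ⇒ local minimum; P''(0) = -12 < 0 ⇒ local maximum.
The local maximum is P(0) = 1.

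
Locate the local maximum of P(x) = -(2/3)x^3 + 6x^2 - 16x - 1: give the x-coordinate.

P'(x) = -2x^2 + 12x - 16 = 0 at x = 2, 4.
Since P''(x) = -4x + 12, we get P''(2) = 4 > 0 ⇒ local minimum; P''(4) = -4 < 0 ⇒ local maximum.
So the local maximum value is P(4) = -35/3.

4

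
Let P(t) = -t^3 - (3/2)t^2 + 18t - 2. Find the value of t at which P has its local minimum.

P'(t) = -3t^2 - 3t + 18. Setting P'(t) = 0 gives t ∈ {-3, 2}.
P''(t) = -6t - 3. P''(-3) = 15 > 0 ⇒ local minimum; P''(2) = -15 < 0 ⇒ local maximum.
The local minimum is P(-3) = -85/2.

-3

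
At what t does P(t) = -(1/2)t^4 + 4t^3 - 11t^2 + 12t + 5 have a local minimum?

Critical points: P'(t) = -2t^3 + 12t^2 - 22t + 12 vanishes at t = 1, 2, 3.
Since P''(t) = -6t^2 + 24t - 22, we get P''(1) = -4 < 0 ⇒ local maximum; P''(2) = 2 > 0 ⇒ local minimum; P''(3) = -4 < 0 ⇒ local maximum.
Thus P has its local minimum at t = 2, with value 9.

2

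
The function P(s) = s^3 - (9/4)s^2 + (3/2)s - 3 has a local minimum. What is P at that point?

P'(s) = 3s^2 - (9/2)s + 3/2. Setting P'(s) = 0 gives s ∈ {1/2, 1}.
Second-derivative test with P''(s) = 6s - 9/2: P''(1/2) = -3/2 < 0 ⇒ local maximum; P''(1) = 3/2 > 0 ⇒ local minimum.
So the local minimum value is P(1) = -11/4.

-11/4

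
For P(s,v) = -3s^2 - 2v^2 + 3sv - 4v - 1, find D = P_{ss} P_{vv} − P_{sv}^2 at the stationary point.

∂P/∂s = -6s + 3v = 0 and ∂P/∂v = 3s - 4v - 4 = 0, so (s, v) = (-4/5, -8/5).
The Hessian has P_{ss} = -6, P_{vv} = -4, P_{sv} = 3, giving D = 15 > 0 with P_{ss} < 0, so the point is a local maximum.
D = (-6)·(-4) − (3)^2 = 15.

15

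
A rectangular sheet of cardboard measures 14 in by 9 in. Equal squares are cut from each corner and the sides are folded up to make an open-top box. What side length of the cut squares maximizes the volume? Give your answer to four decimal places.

With cut size x, the volume is V(x) = x(14 − 2x)(9 − 2x) for 0 < x < 4.5.
V'(x) = 12x^2 − 92x + 126. Setting V'(x) = 0 gives x ≈ 1.7853 (the root in (0, 4.5)).
V''(x) = 24x − 92 is negative there, so this is the maximum; V ≈ 101.0933.

1.7853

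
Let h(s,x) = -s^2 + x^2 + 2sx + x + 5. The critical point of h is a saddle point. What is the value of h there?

39/8

∂h/∂s = -2s + 2x = 0 and ∂h/∂x = 2s + 2x + 1 = 0, so (s, x) = (-1/4, -1/4).
The Hessian has h_{ss} = -2, h_{xx} = 2, h_{sx} = 2, giving D = -8 < 0, so the point is a saddle point.
h(-1/4, -1/4) = 39/8.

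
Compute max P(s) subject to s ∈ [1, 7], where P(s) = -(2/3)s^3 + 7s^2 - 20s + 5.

Differentiating, P'(s) = -2s^2 + 14s - 20; which vanishes at s = 2 and s = 5.
Compare values at every candidate in [1, 7]: P(1) = -26/3, P(2) = -37/3, P(5) = -10/3, P(7) = -62/3.
So the maximum is P(5) = -10/3.

-10/3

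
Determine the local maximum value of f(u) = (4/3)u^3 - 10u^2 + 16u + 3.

31/3

Critical points: f'(u) = 4u^2 - 20u + 16 vanishes at u = 1, 4.
Second-derivative test with f''(u) = 8u - 20: f''(1) = -12 < 0 ⇒ local maximum; f''(4) = 12 > 0 ⇒ local minimum.
Thus f has its local maximum at u = 1, with value 31/3.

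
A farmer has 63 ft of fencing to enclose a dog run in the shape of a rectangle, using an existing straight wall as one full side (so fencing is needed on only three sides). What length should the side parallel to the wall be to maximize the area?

Let the sides perpendicular to the wall have length x and the parallel side y, so 2x + y = 63 and the area is A = xy = x(63 − 2x).
A'(x) = 63 − 4x = 0 gives x = 63/4, and A''(x) = −4 < 0 confirms a maximum.
Then y = 63 − 2·63/4 = 63/2 and A = 3969/8.

63/2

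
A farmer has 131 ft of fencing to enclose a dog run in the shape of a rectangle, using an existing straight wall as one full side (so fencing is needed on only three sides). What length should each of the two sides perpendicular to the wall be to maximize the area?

131/4

Let the sides perpendicular to the wall have length x and the parallel side y, so 2x + y = 131 and the area is A = xy = x(131 − 2x).
A'(x) = 131 − 4x = 0 gives x = 131/4, and A''(x) = −4 < 0 confirms a maximum.
Then y = 131 − 2·131/4 = 131/2 and A = 17161/8.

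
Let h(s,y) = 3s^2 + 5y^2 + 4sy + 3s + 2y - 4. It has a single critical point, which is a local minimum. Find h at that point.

-19/4

∂h/∂s = 6s + 4y + 3 = 0 and ∂h/∂y = 4s + 10y + 2 = 0, so (s, y) = (-1/2, 0).
The Hessian has h_{ss} = 6, h_{yy} = 10, h_{sy} = 4, giving D = 44 > 0 with h_{ss} > 0, so the point is a local minimum.
h(-1/2, 0) = -19/4.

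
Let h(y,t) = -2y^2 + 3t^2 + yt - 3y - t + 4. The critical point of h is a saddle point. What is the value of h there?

∂h/∂y = -4y + t - 3 = 0 and ∂h/∂t = y + 6t - 1 = 0, so (y, t) = (-17/25, 7/25).
The Hessian has h_{yy} = -4, h_{tt} = 6, h_{yt} = 1, giving D = -25 < 0, so the point is a saddle point.
h(-17/25, 7/25) = 122/25.

122/25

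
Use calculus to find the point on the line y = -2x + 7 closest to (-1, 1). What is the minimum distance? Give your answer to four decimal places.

Minimize D(x)^2 = (x + 1)^2 + (-2x + 6)^2.
d/dx[D^2] = 2(x + 1) + 2·(-2)·(-2x + 6) = 0 ⇒ x = 11/5.
Then y = 13/5 and the distance is √(64/5) ≈ 3.5777.

3.5777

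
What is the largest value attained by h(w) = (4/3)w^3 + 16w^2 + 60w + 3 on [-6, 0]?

Differentiating, h'(w) = 4w^2 + 32w + 60; which vanishes at w = -5 and w = -3.
Compare values at every candidate in [-6, 0]: h(-6) = -69, h(-5) = -191/3, h(-3) = -69, h(0) = 3.
So the maximum is h(0) = 3.

3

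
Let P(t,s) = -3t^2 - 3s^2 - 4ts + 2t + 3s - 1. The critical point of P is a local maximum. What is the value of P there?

-1/4

∂P/∂t = -6t - 4s + 2 = 0 and ∂P/∂s = -4t - 6s + 3 = 0, so (t, s) = (0, 1/2).
The Hessian has P_{tt} = -6, P_{ss} = -6, P_{ts} = -4, giving D = 20 > 0 with P_{tt} < 0, so the point is a local maximum.
P(0, 1/2) = -1/4.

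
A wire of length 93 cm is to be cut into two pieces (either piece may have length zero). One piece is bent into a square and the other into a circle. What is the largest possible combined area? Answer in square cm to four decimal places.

Let x be the length used for the square. Square side x/4; circle radius (93−x)/(2π).
A(x) = (x/4)² + π·((93−x)/(2π))² = x²/16 + (93−x)²/(4π) for 0 ≤ x ≤ 93. A'(x) = x/8 − (93−x)/(2π) = 0 gives x = 4·93/(π+4) ≈ 52.0892.
A'' > 0, so the interior critical point is a minimum; the maximum is at an endpoint. A(0) = 688.2656 and A(93) = 540.5625, so the largest area is 688.2656.

688.2656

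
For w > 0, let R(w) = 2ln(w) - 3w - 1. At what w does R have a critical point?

2/3

R'(w) = 2/w − 3 = 0 gives w = 2/3.
R''(w) = -2/w², which is negative for w > 0, so this is a local maximum.
R(2/3) = 2·ln(2/3) - 2 - 1 ≈ -3.8109.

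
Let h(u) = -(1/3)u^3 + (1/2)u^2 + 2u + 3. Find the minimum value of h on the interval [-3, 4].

-7/3

Differentiating, h'(u) = -u^2 + u + 2; which vanishes at u = -1 and u = 2.
Candidates: h(-3) = 21/2,  h(-1) = 11/6,  h(2) = 19/3,  h(4) = -7/3.
Hence the absolute minimum is -7/3 at u = 4.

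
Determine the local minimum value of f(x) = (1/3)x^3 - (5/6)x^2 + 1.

37/162

f'(x) = x^2 - (5/3)x = 0 at x = 0, 5/3.
f''(x) = 2x - 5/3. f''(0) = -5/3 < 0 ⇒ local maximum; f''(5/3) = 5/3 > 0 ⇒ local minimum.
So the local minimum value is f(5/3) = 37/162.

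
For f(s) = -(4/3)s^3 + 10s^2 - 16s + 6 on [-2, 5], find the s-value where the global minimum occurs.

1

f'(s) = -4s^2 + 20s - 16, which vanishes at s = 1 and s = 4.
Compare values at every candidate in [-2, 5]: f(-2) = 266/3,  f(1) = -4/3,  f(4) = 50/3,  f(5) = 28/3.
So the minimum is f(1) = -4/3.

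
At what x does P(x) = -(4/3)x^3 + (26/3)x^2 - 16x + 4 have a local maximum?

3

Critical points: P'(x) = -4x^2 + (52/3)x - 16 vanishes at x = 4/3, 3.
Second-derivative test with P''(x) = -8x + 52/3: P''(4/3) = 20/3 > 0 ⇒ local minimum; P''(3) = -20/3 < 0 ⇒ local maximum.
Thus P has its local maximum at x = 3, with value -2.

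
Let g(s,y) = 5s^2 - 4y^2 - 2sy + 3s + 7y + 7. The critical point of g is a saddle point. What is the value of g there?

839/84

∂g/∂s = 10s - 2y + 3 = 0 and ∂g/∂y = -2s - 8y + 7 = 0, so (s, y) = (-5/42, 19/21).
The Hessian has g_{ss} = 10, g_{yy} = -8, g_{sy} = -2, giving D = -84 < 0, so the point is a saddle point.
g(-5/42, 19/21) = 839/84.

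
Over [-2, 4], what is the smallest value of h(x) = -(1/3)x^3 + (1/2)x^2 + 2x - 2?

Differentiating, h'(x) = -x^2 + x + 2; which vanishes at x = -1 and x = 2.
Candidates: h(-2) = -4/3, h(-1) = -19/6, h(2) = 4/3, h(4) = -22/3.
Hence the absolute minimum is -22/3 at x = 4.

-22/3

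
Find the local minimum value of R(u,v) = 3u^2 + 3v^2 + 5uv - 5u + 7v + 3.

∂R/∂u = 6u + 5v - 5 = 0 and ∂R/∂v = 5u + 6v + 7 = 0, so (u, v) = (65/11, -67/11).
The Hessian has R_{uu} = 6, R_{vv} = 6, R_{uv} = 5, giving D = 11 > 0 with R_{uu} > 0, so the point is a local minimum.
R(65/11, -67/11) = -364/11.

-364/11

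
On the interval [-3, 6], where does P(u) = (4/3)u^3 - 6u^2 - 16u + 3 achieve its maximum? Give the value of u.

The derivative is 4u^2 - 12u - 16, which vanishes at u = -1 and u = 4.
Candidates: P(-3) = -39, P(-1) = 35/3, P(4) = -215/3, P(6) = -21.
Hence the absolute maximum is 35/3 at u = -1.

-1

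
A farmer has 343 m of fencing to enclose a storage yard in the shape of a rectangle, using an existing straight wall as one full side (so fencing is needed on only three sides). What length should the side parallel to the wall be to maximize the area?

Let the sides perpendicular to the wall have length x and the parallel side y, so 2x + y = 343 and the area is A = xy = x(343 − 2x).
A'(x) = 343 − 4x = 0 gives x = 343/4, and A''(x) = −4 < 0 confirms a maximum.
Then y = 343 − 2·343/4 = 343/2 and A = 117649/8.

343/2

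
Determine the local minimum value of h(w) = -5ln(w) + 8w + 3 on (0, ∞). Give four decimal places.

10.3500

h'(w) = -5/w + 8 = 0 gives w = 5/8.
h''(w) = 5/w², which is positive for w > 0, so this is a local minimum.
h(5/8) = -5·ln(5/8) + 5 + 3 ≈ 10.3500.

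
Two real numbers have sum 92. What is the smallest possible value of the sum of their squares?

4232

With a + b = 92, a^2 + b^2 = a^2 + (92 − a)^2.
The derivative 2a − 2(92 − a) = 4a − 184 vanishes at a = 46; second derivative 4 > 0, a minimum.
The minimum is 2·(46)^2 = 4232.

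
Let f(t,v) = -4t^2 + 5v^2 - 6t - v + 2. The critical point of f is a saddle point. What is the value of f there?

21/5

∂f/∂t = -8t - 6 = 0 and ∂f/∂v = 10v - 1 = 0, so (t, v) = (-3/4, 1/10).
The Hessian has f_{tt} = -8, f_{vv} = 10, f_{tv} = 0, giving D = -80 < 0, so the point is a saddle point.
f(-3/4, 1/10) = 21/5.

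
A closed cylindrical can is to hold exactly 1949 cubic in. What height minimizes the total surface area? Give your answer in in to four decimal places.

With radius r and height h, πr²h = 1949 so h = 1949/(πr²), and S(r) = 2πr² + 2πrh = 2πr² + 2·1949/r.
S'(r) = 4πr − 2·1949/r² = 0 ⇒ r³ = 1949/(2π), so r ≈ 6.7693 and h = 2r ≈ 13.5386.
S''(r) = 4π + 4·1949/r³ > 0, so this is the minimum; S ≈ 863.7521.

13.5386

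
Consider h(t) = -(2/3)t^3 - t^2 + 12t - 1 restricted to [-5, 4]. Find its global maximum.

Differentiating, h'(t) = -2t^2 - 2t + 12; which vanishes at t = -3 and t = 2.
Evaluating at the critical points and endpoints: h(-5) = -8/3; h(-3) = -28; h(2) = 41/3; h(4) = -35/3.
So the maximum is h(2) = 41/3.

41/3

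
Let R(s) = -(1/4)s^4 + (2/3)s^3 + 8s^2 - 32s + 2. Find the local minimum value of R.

-86/3

R'(s) = -s^3 + 2s^2 + 16s - 32. Setting R'(s) = 0 gives s ∈ {-4, 2, 4}.
R''(s) = -3s^2 + 4s + 16. R''(-4) = -48 < 0 ⇒ local maximum; R''(2) = 12 > 0 ⇒ local minimum; R''(4) = -16 < 0 ⇒ local maximum.
The local minimum is R(2) = -86/3.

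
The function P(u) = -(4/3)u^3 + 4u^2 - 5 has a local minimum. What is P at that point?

P'(u) = -4u^2 + 8u = 0 at u = 0, 2.
Since P''(u) = -8u + 8, we get P''(0) = 8 > 0 ⇒ local minimum; P''(2) = -8 < 0 ⇒ local maximum.
So the local minimum value is P(0) = -5.

-5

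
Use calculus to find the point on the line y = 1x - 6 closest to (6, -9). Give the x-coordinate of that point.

Minimize D(x)^2 = (x - 6)^2 + (x + 3)^2.
d/dx[D^2] = 2(x - 6) + 2·1·(x + 3) = 0 ⇒ x = 3/2.
Then y = -9/2 and the distance is √(81/2) ≈ 6.3640.

3/2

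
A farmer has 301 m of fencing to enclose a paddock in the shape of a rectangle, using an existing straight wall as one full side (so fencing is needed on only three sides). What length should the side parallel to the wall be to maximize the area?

301/2

Let the sides perpendicular to the wall have length x and the parallel side y, so 2x + y = 301 and the area is A = xy = x(301 − 2x).
A'(x) = 301 − 4x = 0 gives x = 301/4, and A''(x) = −4 < 0 confirms a maximum.
Then y = 301 − 2·301/4 = 301/2 and A = 90601/8.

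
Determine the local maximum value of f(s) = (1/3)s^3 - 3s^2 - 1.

Critical points: f'(s) = s^2 - 6s vanishes at s = 0, 6.
f''(s) = 2s - 6. f''(0) = -6 < 0 ⇒ local maximum; f''(6) = 6 > 0 ⇒ local minimum.
Thus f has its local maximum at s = 0, with value -1.

-1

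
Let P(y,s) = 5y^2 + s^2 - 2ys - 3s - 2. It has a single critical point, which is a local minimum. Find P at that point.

∂P/∂y = 10y - 2s = 0 and ∂P/∂s = -2y + 2s - 3 = 0, so (y, s) = (3/8, 15/8).
The Hessian has P_{yy} = 10, P_{ss} = 2, P_{ys} = -2, giving D = 16 > 0 with P_{yy} > 0, so the point is a local minimum.
P(3/8, 15/8) = -77/16.

-77/16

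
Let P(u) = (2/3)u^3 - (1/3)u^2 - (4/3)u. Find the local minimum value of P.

-1

Critical points: P'(u) = 2u^2 - (2/3)u - 4/3 vanishes at u = -2/3, 1.
P''(u) = 4u - 2/3. P''(-2/3) = -10/3 < 0 ⇒ local maximum; P''(1) = 10/3 > 0 ⇒ local minimum.
Thus P has its local minimum at u = 1, with value -1.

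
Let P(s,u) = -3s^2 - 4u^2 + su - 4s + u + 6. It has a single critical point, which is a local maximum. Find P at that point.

∂P/∂s = -6s + u - 4 = 0 and ∂P/∂u = s - 8u + 1 = 0, so (s, u) = (-31/47, 2/47).
The Hessian has P_{ss} = -6, P_{uu} = -8, P_{su} = 1, giving D = 47 > 0 with P_{ss} < 0, so the point is a local maximum.
P(-31/47, 2/47) = 345/47.

345/47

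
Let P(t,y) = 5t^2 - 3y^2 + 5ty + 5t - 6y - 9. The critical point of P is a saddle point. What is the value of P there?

-6

∂P/∂t = 10t + 5y + 5 = 0 and ∂P/∂y = 5t - 6y - 6 = 0, so (t, y) = (0, -1).
The Hessian has P_{tt} = 10, P_{yy} = -6, P_{ty} = 5, giving D = -85 < 0, so the point is a saddle point.
P(0, -1) = -6.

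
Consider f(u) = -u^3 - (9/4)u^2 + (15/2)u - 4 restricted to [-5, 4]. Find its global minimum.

Differentiating, f'(u) = -3u^2 - (9/2)u + 15/2; which vanishes at u = -5/2 and u = 1.
Candidates: f(-5) = 109/4, f(-5/2) = -339/16, f(1) = 1/4, f(4) = -74.
Hence the absolute minimum is -74 at u = 4.

-74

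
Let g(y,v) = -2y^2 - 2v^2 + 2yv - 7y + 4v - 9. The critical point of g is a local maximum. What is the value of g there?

-17/6

∂g/∂y = -4y + 2v - 7 = 0 and ∂g/∂v = 2y - 4v + 4 = 0, so (y, v) = (-5/3, 1/6).
The Hessian has g_{yy} = -4, g_{vv} = -4, g_{yv} = 2, giving D = 12 > 0 with g_{yy} < 0, so the point is a local maximum.
g(-5/3, 1/6) = -17/6.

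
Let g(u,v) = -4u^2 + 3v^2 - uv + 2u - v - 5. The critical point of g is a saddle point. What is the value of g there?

∂g/∂u = -8u - v + 2 = 0 and ∂g/∂v = -u + 6v - 1 = 0, so (u, v) = (11/49, 10/49).
The Hessian has g_{uu} = -8, g_{vv} = 6, g_{uv} = -1, giving D = -49 < 0, so the point is a saddle point.
g(11/49, 10/49) = -239/49.

-239/49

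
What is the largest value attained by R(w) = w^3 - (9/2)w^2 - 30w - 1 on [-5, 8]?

The derivative is 3w^2 - 9w - 30, which vanishes at w = -2 and w = 5.
Evaluating at the critical points and endpoints: R(-5) = -177/2, R(-2) = 33, R(5) = -277/2, R(8) = -17.
So the maximum is R(-2) = 33.

33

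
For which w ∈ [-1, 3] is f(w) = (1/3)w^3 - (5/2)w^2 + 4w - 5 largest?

Differentiating, f'(w) = w^2 - 5w + 4; whose only zero in [-1, 3] is w = 1.
Compare values at every candidate in [-1, 3]: f(-1) = -71/6, f(1) = -19/6, f(3) = -13/2.
The maximum over the interval is -19/6, attained at w = 1.

1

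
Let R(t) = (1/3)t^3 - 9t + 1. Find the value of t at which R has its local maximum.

-3

Critical points: R'(t) = t^2 - 9 vanishes at t = -3, 3.
Since R''(t) = 2t, we get R''(-3) = -6 < 0 ⇒ local maximum; R''(3) = 6 > 0 ⇒ local minimum.
The local maximum is R(-3) = 19.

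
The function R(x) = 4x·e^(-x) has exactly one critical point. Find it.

R'(x) = 4·e^(-x) + (4x)·(-1)·e^(-x) = (-4x + 4)·e^(-x). Since e^(-x) > 0, the only critical point is x = 1.
R''(1) has the same sign as -4 < 0, so this is a local maximum.
R(1) = (4)·e^(-1) ≈ 1.4715.

1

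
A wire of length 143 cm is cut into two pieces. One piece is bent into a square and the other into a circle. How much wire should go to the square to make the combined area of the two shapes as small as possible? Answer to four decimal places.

80.0942

Let x be the length used for the square. Square side x/4; circle radius (143−x)/(2π).
A(x) = (x/4)² + π·((143−x)/(2π))² = x²/16 + (143−x)²/(4π) for 0 ≤ x ≤ 143. A'(x) = x/8 − (143−x)/(2π) = 0 gives x = 4·143/(π+4) ≈ 80.0942.
A'' = 1/8 + 1/(2π) > 0, so this gives the minimum combined area; x ≈ 80.0942 cm to the square.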